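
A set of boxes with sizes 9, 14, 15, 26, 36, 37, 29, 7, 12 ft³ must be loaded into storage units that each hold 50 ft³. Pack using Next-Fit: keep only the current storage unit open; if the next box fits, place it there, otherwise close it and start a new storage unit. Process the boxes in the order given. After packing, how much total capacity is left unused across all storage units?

65

9 ft³ → storage unit 1 (remaining 41 ft³)
14 ft³ → storage unit 1 (remaining 27 ft³)
15 ft³ → storage unit 1 (remaining 12 ft³)
26 ft³ → storage unit 2 (remaining 24 ft³)
36 ft³ → storage unit 3 (remaining 14 ft³)
37 ft³ → storage unit 4 (remaining 13 ft³)
29 ft³ → storage unit 5 (remaining 21 ft³)
7 ft³ → storage unit 5 (remaining 14 ft³)
12 ft³ → storage unit 5 (remaining 2 ft³)
5 storage units × 50 ft³ = 250 ft³; used 185 ft³; unused 65 ft³.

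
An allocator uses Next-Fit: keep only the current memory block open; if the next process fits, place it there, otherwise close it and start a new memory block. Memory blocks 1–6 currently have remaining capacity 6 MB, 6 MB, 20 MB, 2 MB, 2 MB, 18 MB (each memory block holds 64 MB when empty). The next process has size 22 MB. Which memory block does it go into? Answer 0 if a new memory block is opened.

0

Next-Fit only looks at memory block 6, which has 18 MB free.
22 MB does not fit, so a new memory block is opened.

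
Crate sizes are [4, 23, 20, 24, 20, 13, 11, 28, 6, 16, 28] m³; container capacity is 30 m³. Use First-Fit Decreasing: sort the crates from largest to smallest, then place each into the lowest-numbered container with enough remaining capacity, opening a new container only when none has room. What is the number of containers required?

8 containers

Sorted descending: 28, 28, 24, 23, 20, 20, 16, 13, 11, 6, 4.
Put 28 m³ in container 1; 2 m³ remain.
Put 28 m³ in container 2; 2 m³ remain.
Put 24 m³ in container 3; 6 m³ remain.
Put 23 m³ in container 4; 7 m³ remain.
Put 20 m³ in container 5; 10 m³ remain.
Put 20 m³ in container 6; 10 m³ remain.
Put 16 m³ in container 7; 14 m³ remain.
Put 13 m³ in container 7; 1 m³ remain.
Put 11 m³ in container 8; 19 m³ remain.
Put 6 m³ in container 3; 0 m³ remain.
Put 4 m³ in container 4; 3 m³ remain.
Final containers: [28] [28] [24,6] [23,4] [20] [20] [16,13] [11].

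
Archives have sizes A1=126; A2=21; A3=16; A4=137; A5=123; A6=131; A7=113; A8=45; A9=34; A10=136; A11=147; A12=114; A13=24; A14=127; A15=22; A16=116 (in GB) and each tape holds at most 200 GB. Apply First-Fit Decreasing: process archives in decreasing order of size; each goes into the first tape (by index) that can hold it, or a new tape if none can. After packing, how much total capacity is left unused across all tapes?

Sorted descending: 147, 137, 136, 131, 127, 126, 123, 116, 114, 113, 45, 34, 24, 22, 21, 16.
147 GB → tape 1 (remaining 53 GB)
137 GB → tape 2 (remaining 63 GB)
136 GB → tape 3 (remaining 64 GB)
131 GB → tape 4 (remaining 69 GB)
127 GB → tape 5 (remaining 73 GB)
126 GB → tape 6 (remaining 74 GB)
123 GB → tape 7 (remaining 77 GB)
116 GB → tape 8 (remaining 84 GB)
114 GB → tape 9 (remaining 86 GB)
113 GB → tape 10 (remaining 87 GB)
45 GB → tape 1 (remaining 8 GB)
34 GB → tape 2 (remaining 29 GB)
24 GB → tape 2 (remaining 5 GB)
22 GB → tape 3 (remaining 42 GB)
21 GB → tape 3 (remaining 21 GB)
16 GB → tape 3 (remaining 5 GB)
10 tapes × 200 GB = 2000 GB; used 1432 GB; unused 568 GB.

568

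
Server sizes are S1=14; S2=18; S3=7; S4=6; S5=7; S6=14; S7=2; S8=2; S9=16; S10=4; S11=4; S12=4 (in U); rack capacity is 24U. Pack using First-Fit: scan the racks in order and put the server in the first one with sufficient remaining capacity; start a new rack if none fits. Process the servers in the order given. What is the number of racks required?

Put S1 (14U) in rack 1; 10U remain.
Put S2 (18U) in rack 2; 6U remain.
Put S3 (7U) in rack 1; 3U remain.
Put S4 (6U) in rack 2; 0U remain.
Put S5 (7U) in rack 3; 17U remain.
Put S6 (14U) in rack 3; 3U remain.
Put S7 (2U) in rack 1; 1U remain.
Put S8 (2U) in rack 3; 1U remain.
Put S9 (16U) in rack 4; 8U remain.
Put S10 (4U) in rack 4; 4U remain.
Put S11 (4U) in rack 4; 0U remain.
Put S12 (4U) in rack 5; 20U remain.
Final racks: [14,7,2] [18,6] [7,14,2] [16,4,4] [4].

5 racks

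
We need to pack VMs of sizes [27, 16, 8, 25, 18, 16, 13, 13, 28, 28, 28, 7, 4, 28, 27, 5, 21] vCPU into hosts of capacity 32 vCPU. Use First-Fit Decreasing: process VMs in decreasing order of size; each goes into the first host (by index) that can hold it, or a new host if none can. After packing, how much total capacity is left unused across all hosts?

Sorted descending: 28, 28, 28, 28, 27, 27, 25, 21, 18, 16, 16, 13, 13, 8, 7, 5, 4.
host 1: place 28 vCPU, 4 vCPU left
host 2: place 28 vCPU, 4 vCPU left
host 3: place 28 vCPU, 4 vCPU left
host 4: place 28 vCPU, 4 vCPU left
host 5: place 27 vCPU, 5 vCPU left
host 6: place 27 vCPU, 5 vCPU left
host 7: place 25 vCPU, 7 vCPU left
host 8: place 21 vCPU, 11 vCPU left
host 9: place 18 vCPU, 14 vCPU left
host 10: place 16 vCPU, 16 vCPU left
host 10: place 16 vCPU, 0 vCPU left
host 9: place 13 vCPU, 1 vCPU left
host 11: place 13 vCPU, 19 vCPU left
host 8: place 8 vCPU, 3 vCPU left
host 7: place 7 vCPU, 0 vCPU left
host 5: place 5 vCPU, 0 vCPU left
host 1: place 4 vCPU, 0 vCPU left
11 hosts × 32 vCPU = 352 vCPU; used 312 vCPU; unused 40 vCPU.

40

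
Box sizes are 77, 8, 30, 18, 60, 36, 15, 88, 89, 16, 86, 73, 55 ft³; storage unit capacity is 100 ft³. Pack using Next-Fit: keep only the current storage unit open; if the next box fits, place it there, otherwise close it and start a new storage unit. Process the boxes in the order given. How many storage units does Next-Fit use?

10 storage units

storage unit 1: place 77 ft³, 23 ft³ left
storage unit 1: place 8 ft³, 15 ft³ left
storage unit 2: place 30 ft³, 70 ft³ left
storage unit 2: place 18 ft³, 52 ft³ left
storage unit 3: place 60 ft³, 40 ft³ left
storage unit 3: place 36 ft³, 4 ft³ left
storage unit 4: place 15 ft³, 85 ft³ left
storage unit 5: place 88 ft³, 12 ft³ left
storage unit 6: place 89 ft³, 11 ft³ left
storage unit 7: place 16 ft³, 84 ft³ left
storage unit 8: place 86 ft³, 14 ft³ left
storage unit 9: place 73 ft³, 27 ft³ left
storage unit 10: place 55 ft³, 45 ft³ left
Final storage units: [77,8] [30,18] [60,36] [15] [88] [89] [16] [86] [73] [55].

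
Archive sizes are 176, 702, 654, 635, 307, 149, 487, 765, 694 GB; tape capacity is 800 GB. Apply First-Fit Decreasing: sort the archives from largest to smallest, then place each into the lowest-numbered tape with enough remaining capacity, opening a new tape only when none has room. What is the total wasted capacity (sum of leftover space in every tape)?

Sorted descending: 765, 702, 694, 654, 635, 487, 307, 176, 149.
Put 765 GB in tape 1; 35 GB remain.
Put 702 GB in tape 2; 98 GB remain.
Put 694 GB in tape 3; 106 GB remain.
Put 654 GB in tape 4; 146 GB remain.
Put 635 GB in tape 5; 165 GB remain.
Put 487 GB in tape 6; 313 GB remain.
Put 307 GB in tape 6; 6 GB remain.
Put 176 GB in tape 7; 624 GB remain.
Put 149 GB in tape 5; 16 GB remain.
7 tapes × 800 GB = 5600 GB; used 4569 GB; unused 1031 GB.

1031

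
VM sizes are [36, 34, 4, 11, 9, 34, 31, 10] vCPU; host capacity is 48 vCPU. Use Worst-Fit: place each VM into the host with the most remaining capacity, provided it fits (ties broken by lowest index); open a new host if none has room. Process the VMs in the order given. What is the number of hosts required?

36 vCPU → host 1 (remaining 12 vCPU)
34 vCPU → host 2 (remaining 14 vCPU)
4 vCPU → host 2 (remaining 10 vCPU)
11 vCPU → host 1 (remaining 1 vCPU)
9 vCPU → host 2 (remaining 1 vCPU)
34 vCPU → host 3 (remaining 14 vCPU)
31 vCPU → host 4 (remaining 17 vCPU)
10 vCPU → host 4 (remaining 7 vCPU)
Final hosts: [36,11] [34,4,9] [34] [31,10].

4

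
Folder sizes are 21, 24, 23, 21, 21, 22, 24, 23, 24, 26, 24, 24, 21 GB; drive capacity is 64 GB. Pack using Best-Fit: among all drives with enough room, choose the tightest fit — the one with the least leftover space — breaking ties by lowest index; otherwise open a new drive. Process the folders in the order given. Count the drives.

6

Put 21 GB in drive 1; 43 GB remain.
Put 24 GB in drive 1; 19 GB remain.
Put 23 GB in drive 2; 41 GB remain.
Put 21 GB in drive 2; 20 GB remain.
Put 21 GB in drive 3; 43 GB remain.
Put 22 GB in drive 3; 21 GB remain.
Put 24 GB in drive 4; 40 GB remain.
Put 23 GB in drive 4; 17 GB remain.
Put 24 GB in drive 5; 40 GB remain.
Put 26 GB in drive 5; 14 GB remain.
Put 24 GB in drive 6; 40 GB remain.
Put 24 GB in drive 6; 16 GB remain.
Put 21 GB in drive 3; 0 GB remain.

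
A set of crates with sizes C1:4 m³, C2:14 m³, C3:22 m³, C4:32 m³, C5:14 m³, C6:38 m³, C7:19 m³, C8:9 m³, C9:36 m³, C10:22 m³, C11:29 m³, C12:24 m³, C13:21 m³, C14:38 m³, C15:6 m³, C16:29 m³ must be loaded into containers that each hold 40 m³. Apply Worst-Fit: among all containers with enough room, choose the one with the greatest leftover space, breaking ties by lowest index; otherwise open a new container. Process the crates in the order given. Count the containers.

Put C1 (4 m³) in container 1; 36 m³ remain.
Put C2 (14 m³) in container 1; 22 m³ remain.
Put C3 (22 m³) in container 1; 0 m³ remain.
Put C4 (32 m³) in container 2; 8 m³ remain.
Put C5 (14 m³) in container 3; 26 m³ remain.
Put C6 (38 m³) in container 4; 2 m³ remain.
Put C7 (19 m³) in container 3; 7 m³ remain.
Put C8 (9 m³) in container 5; 31 m³ remain.
Put C9 (36 m³) in container 6; 4 m³ remain.
Put C10 (22 m³) in container 5; 9 m³ remain.
Put C11 (29 m³) in container 7; 11 m³ remain.
Put C12 (24 m³) in container 8; 16 m³ remain.
Put C13 (21 m³) in container 9; 19 m³ remain.
Put C14 (38 m³) in container 10; 2 m³ remain.
Put C15 (6 m³) in container 9; 13 m³ remain.
Put C16 (29 m³) in container 11; 11 m³ remain.
Final containers: [4,14,22] [32] [14,19] [38] [9,22] [36] [29] [24] [21,6] [38] [29].

11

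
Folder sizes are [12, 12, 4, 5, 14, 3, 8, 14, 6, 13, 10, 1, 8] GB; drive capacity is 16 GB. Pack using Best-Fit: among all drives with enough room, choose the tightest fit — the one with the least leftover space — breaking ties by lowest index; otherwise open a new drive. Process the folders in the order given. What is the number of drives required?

Put 12 GB in drive 1; 4 GB remain.
Put 12 GB in drive 2; 4 GB remain.
Put 4 GB in drive 1; 0 GB remain.
Put 5 GB in drive 3; 11 GB remain.
Put 14 GB in drive 4; 2 GB remain.
Put 3 GB in drive 2; 1 GB remain.
Put 8 GB in drive 3; 3 GB remain.
Put 14 GB in drive 5; 2 GB remain.
Put 6 GB in drive 6; 10 GB remain.
Put 13 GB in drive 7; 3 GB remain.
Put 10 GB in drive 6; 0 GB remain.
Put 1 GB in drive 2; 0 GB remain.
Put 8 GB in drive 8; 8 GB remain.

8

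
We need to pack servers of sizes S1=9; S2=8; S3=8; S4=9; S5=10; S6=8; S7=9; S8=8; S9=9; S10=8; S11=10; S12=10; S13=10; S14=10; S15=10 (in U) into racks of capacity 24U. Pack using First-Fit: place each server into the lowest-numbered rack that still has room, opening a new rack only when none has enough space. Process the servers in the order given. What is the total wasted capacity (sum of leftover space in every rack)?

56

S1 (9U) → rack 1 (remaining 15U)
S2 (8U) → rack 1 (remaining 7U)
S3 (8U) → rack 2 (remaining 16U)
S4 (9U) → rack 2 (remaining 7U)
S5 (10U) → rack 3 (remaining 14U)
S6 (8U) → rack 3 (remaining 6U)
S7 (9U) → rack 4 (remaining 15U)
S8 (8U) → rack 4 (remaining 7U)
S9 (9U) → rack 5 (remaining 15U)
S10 (8U) → rack 5 (remaining 7U)
S11 (10U) → rack 6 (remaining 14U)
S12 (10U) → rack 6 (remaining 4U)
S13 (10U) → rack 7 (remaining 14U)
S14 (10U) → rack 7 (remaining 4U)
S15 (10U) → rack 8 (remaining 14U)
8 racks × 24U = 192U; used 136U; unused 56U.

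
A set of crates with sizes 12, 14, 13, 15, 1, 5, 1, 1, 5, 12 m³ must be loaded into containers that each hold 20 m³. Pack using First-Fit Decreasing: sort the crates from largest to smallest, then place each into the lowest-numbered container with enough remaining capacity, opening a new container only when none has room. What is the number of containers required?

5 containers

Sorted descending: 15, 14, 13, 12, 12, 5, 5, 1, 1, 1.
15 m³ → container 1 (remaining 5 m³)
14 m³ → container 2 (remaining 6 m³)
13 m³ → container 3 (remaining 7 m³)
12 m³ → container 4 (remaining 8 m³)
12 m³ → container 5 (remaining 8 m³)
5 m³ → container 1 (remaining 0 m³)
5 m³ → container 2 (remaining 1 m³)
1 m³ → container 2 (remaining 0 m³)
1 m³ → container 3 (remaining 6 m³)
1 m³ → container 3 (remaining 5 m³)
Final containers: [15,5] [14,5,1] [13,1,1] [12] [12].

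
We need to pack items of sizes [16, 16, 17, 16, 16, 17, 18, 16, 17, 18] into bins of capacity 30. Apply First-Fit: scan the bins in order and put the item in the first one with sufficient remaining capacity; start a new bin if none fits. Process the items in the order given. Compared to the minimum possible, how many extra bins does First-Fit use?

First-Fit: [16] [16] [17] [16] [16] [17] [18] [16] [17] [18] → 10 bins.
10 items exceed 15 (half the capacity), and no two of those can share a bin, so at least 10 bins are needed.
So 10 is already optimal.

0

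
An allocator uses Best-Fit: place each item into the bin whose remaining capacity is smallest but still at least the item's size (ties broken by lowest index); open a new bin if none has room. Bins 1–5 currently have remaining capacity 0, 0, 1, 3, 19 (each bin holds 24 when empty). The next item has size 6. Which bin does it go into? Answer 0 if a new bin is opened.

5

Bins with room: bin 5 (19).
Tightest fit is bin 5 with 19 free.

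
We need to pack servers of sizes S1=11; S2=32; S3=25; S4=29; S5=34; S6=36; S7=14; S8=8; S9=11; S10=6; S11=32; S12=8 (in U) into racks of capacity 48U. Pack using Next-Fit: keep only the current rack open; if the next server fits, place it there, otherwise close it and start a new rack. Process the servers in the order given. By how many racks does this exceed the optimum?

Next-Fit: [11,32] [25] [29] [34] [36] [14,8,11,6] [32,8] → 7 racks.
Total size 246U; any packing needs at least ⌈246/48⌉ = 6 racks.
An optimal packing achieves that bound: [36,11] [34,14] [32,11] [32,8,8] [29,6] [25] → 6 racks.
Excess: 7 − 6 = 1.

1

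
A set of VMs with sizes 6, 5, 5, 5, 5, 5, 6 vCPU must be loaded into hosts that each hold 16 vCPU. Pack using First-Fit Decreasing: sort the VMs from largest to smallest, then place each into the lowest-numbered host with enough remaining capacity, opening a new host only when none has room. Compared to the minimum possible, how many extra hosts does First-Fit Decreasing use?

0

First-Fit Decreasing: [6,6] [5,5,5] [5,5] → 3 hosts.
Total size 37 vCPU; any packing needs at least ⌈37/16⌉ = 3 hosts.
So 3 is already optimal.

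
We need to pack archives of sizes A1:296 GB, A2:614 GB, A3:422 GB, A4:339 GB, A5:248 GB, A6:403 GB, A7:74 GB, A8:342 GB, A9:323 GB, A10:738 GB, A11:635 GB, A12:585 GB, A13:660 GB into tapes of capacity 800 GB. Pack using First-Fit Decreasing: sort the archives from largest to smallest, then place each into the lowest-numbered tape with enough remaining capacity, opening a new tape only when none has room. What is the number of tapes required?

9 tapes

Sorted descending: 738, 660, 635, 614, 585, 422, 403, 342, 339, 323, 296, 248, 74.
738 GB → tape 1 (remaining 62 GB)
660 GB → tape 2 (remaining 140 GB)
635 GB → tape 3 (remaining 165 GB)
614 GB → tape 4 (remaining 186 GB)
585 GB → tape 5 (remaining 215 GB)
422 GB → tape 6 (remaining 378 GB)
403 GB → tape 7 (remaining 397 GB)
342 GB → tape 6 (remaining 36 GB)
339 GB → tape 7 (remaining 58 GB)
323 GB → tape 8 (remaining 477 GB)
296 GB → tape 8 (remaining 181 GB)
248 GB → tape 9 (remaining 552 GB)
74 GB → tape 2 (remaining 66 GB)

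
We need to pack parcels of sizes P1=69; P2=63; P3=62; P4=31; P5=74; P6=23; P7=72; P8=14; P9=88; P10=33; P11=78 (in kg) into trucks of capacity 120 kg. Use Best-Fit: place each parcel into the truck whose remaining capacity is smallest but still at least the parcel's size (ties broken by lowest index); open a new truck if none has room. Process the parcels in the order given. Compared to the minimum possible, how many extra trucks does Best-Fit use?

Best-Fit: [69,31,14] [63] [62] [74,23] [72,33] [88] [78] → 7 trucks.
7 parcels exceed 60 kg (half the capacity), and no two of those can share a truck, so at least 7 trucks are needed.
So 7 is already optimal.

0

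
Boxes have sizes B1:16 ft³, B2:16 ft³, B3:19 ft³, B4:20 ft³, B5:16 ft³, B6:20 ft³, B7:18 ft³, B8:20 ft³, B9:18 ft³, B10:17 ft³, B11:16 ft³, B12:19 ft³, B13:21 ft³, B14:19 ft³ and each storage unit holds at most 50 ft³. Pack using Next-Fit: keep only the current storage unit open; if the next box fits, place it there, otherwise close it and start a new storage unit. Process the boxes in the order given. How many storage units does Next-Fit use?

7 storage units

storage unit 1: place B1 (16 ft³), 34 ft³ left
storage unit 1: place B2 (16 ft³), 18 ft³ left
storage unit 2: place B3 (19 ft³), 31 ft³ left
storage unit 2: place B4 (20 ft³), 11 ft³ left
storage unit 3: place B5 (16 ft³), 34 ft³ left
storage unit 3: place B6 (20 ft³), 14 ft³ left
storage unit 4: place B7 (18 ft³), 32 ft³ left
storage unit 4: place B8 (20 ft³), 12 ft³ left
storage unit 5: place B9 (18 ft³), 32 ft³ left
storage unit 5: place B10 (17 ft³), 15 ft³ left
storage unit 6: place B11 (16 ft³), 34 ft³ left
storage unit 6: place B12 (19 ft³), 15 ft³ left
storage unit 7: place B13 (21 ft³), 29 ft³ left
storage unit 7: place B14 (19 ft³), 10 ft³ left
Final storage units: [16,16] [19,20] [16,20] [18,20] [18,17] [16,19] [21,19].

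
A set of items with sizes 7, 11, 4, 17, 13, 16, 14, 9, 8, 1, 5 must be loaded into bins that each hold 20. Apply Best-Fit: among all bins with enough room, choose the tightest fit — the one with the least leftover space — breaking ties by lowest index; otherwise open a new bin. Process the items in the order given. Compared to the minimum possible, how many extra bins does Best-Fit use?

0

Best-Fit: [7,11,1] [4,13] [17] [16] [14,5] [9,8] → 6 bins.
Total size 105; any packing needs at least ⌈105/20⌉ = 6 bins.
So 6 is already optimal.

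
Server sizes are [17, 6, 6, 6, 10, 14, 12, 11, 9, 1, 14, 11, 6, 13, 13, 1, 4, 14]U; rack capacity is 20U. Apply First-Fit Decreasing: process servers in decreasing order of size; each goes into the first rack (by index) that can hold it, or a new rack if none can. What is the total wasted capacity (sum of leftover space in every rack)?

Sorted descending: 17, 14, 14, 14, 13, 13, 12, 11, 11, 10, 9, 6, 6, 6, 6, 4, 1, 1.
Put 17U in rack 1; 3U remain.
Put 14U in rack 2; 6U remain.
Put 14U in rack 3; 6U remain.
Put 14U in rack 4; 6U remain.
Put 13U in rack 5; 7U remain.
Put 13U in rack 6; 7U remain.
Put 12U in rack 7; 8U remain.
Put 11U in rack 8; 9U remain.
Put 11U in rack 9; 9U remain.
Put 10U in rack 10; 10U remain.
Put 9U in rack 8; 0U remain.
Put 6U in rack 2; 0U remain.
Put 6U in rack 3; 0U remain.
Put 6U in rack 4; 0U remain.
Put 6U in rack 5; 1U remain.
Put 4U in rack 6; 3U remain.
Put 1U in rack 1; 2U remain.
Put 1U in rack 1; 1U remain.
10 racks × 20U = 200U; used 168U; unused 32U.

32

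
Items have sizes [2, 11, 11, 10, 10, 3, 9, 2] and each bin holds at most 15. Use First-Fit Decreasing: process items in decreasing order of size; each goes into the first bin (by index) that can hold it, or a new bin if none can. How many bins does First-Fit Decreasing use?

Sorted descending: 11, 11, 10, 10, 9, 3, 2, 2.
11 → bin 1 (remaining 4)
11 → bin 2 (remaining 4)
10 → bin 3 (remaining 5)
10 → bin 4 (remaining 5)
9 → bin 5 (remaining 6)
3 → bin 1 (remaining 1)
2 → bin 2 (remaining 2)
2 → bin 2 (remaining 0)

5 bins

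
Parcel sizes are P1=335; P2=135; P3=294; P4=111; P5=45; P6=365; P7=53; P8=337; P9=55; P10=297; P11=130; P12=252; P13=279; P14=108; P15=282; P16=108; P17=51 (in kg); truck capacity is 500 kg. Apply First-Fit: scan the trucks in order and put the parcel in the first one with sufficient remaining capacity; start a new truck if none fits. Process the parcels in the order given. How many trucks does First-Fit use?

8

truck 1: place P1 (335 kg), 165 kg left
truck 1: place P2 (135 kg), 30 kg left
truck 2: place P3 (294 kg), 206 kg left
truck 2: place P4 (111 kg), 95 kg left
truck 2: place P5 (45 kg), 50 kg left
truck 3: place P6 (365 kg), 135 kg left
truck 3: place P7 (53 kg), 82 kg left
truck 4: place P8 (337 kg), 163 kg left
truck 3: place P9 (55 kg), 27 kg left
truck 5: place P10 (297 kg), 203 kg left
truck 4: place P11 (130 kg), 33 kg left
truck 6: place P12 (252 kg), 248 kg left
truck 7: place P13 (279 kg), 221 kg left
truck 5: place P14 (108 kg), 95 kg left
truck 8: place P15 (282 kg), 218 kg left
truck 6: place P16 (108 kg), 140 kg left
truck 5: place P17 (51 kg), 44 kg left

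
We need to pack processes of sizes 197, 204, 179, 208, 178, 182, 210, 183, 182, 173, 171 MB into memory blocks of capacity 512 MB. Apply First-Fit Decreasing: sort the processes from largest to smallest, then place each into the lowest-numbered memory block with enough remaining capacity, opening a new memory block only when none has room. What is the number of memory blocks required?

Sorted descending: 210, 208, 204, 197, 183, 182, 182, 179, 178, 173, 171.
memory block 1: place 210 MB, 302 MB left
memory block 1: place 208 MB, 94 MB left
memory block 2: place 204 MB, 308 MB left
memory block 2: place 197 MB, 111 MB left
memory block 3: place 183 MB, 329 MB left
memory block 3: place 182 MB, 147 MB left
memory block 4: place 182 MB, 330 MB left
memory block 4: place 179 MB, 151 MB left
memory block 5: place 178 MB, 334 MB left
memory block 5: place 173 MB, 161 MB left
memory block 6: place 171 MB, 341 MB left
Final memory blocks: [210,208] [204,197] [183,182] [182,179] [178,173] [171].

6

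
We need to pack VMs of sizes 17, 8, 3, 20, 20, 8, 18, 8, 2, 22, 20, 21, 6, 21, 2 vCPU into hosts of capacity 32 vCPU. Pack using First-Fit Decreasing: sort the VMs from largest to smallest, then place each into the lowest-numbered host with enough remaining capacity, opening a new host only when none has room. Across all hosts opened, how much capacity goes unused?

Sorted descending: 22, 21, 21, 20, 20, 20, 18, 17, 8, 8, 8, 6, 3, 2, 2.
Put 22 vCPU in host 1; 10 vCPU remain.
Put 21 vCPU in host 2; 11 vCPU remain.
Put 21 vCPU in host 3; 11 vCPU remain.
Put 20 vCPU in host 4; 12 vCPU remain.
Put 20 vCPU in host 5; 12 vCPU remain.
Put 20 vCPU in host 6; 12 vCPU remain.
Put 18 vCPU in host 7; 14 vCPU remain.
Put 17 vCPU in host 8; 15 vCPU remain.
Put 8 vCPU in host 1; 2 vCPU remain.
Put 8 vCPU in host 2; 3 vCPU remain.
Put 8 vCPU in host 3; 3 vCPU remain.
Put 6 vCPU in host 4; 6 vCPU remain.
Put 3 vCPU in host 2; 0 vCPU remain.
Put 2 vCPU in host 1; 0 vCPU remain.
Put 2 vCPU in host 3; 1 vCPU remain.
8 hosts × 32 vCPU = 256 vCPU; used 196 vCPU; unused 60 vCPU.

60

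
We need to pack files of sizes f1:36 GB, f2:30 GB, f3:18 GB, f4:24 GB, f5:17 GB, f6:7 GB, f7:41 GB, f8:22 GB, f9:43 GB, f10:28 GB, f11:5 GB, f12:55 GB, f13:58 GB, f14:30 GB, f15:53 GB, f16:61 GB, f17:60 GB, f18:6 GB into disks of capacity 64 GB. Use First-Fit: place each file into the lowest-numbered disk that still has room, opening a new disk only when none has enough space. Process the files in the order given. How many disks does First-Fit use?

f1 (36 GB) → disk 1 (remaining 28 GB)
f2 (30 GB) → disk 2 (remaining 34 GB)
f3 (18 GB) → disk 1 (remaining 10 GB)
f4 (24 GB) → disk 2 (remaining 10 GB)
f5 (17 GB) → disk 3 (remaining 47 GB)
f6 (7 GB) → disk 1 (remaining 3 GB)
f7 (41 GB) → disk 3 (remaining 6 GB)
f8 (22 GB) → disk 4 (remaining 42 GB)
f9 (43 GB) → disk 5 (remaining 21 GB)
f10 (28 GB) → disk 4 (remaining 14 GB)
f11 (5 GB) → disk 2 (remaining 5 GB)
f12 (55 GB) → disk 6 (remaining 9 GB)
f13 (58 GB) → disk 7 (remaining 6 GB)
f14 (30 GB) → disk 8 (remaining 34 GB)
f15 (53 GB) → disk 9 (remaining 11 GB)
f16 (61 GB) → disk 10 (remaining 3 GB)
f17 (60 GB) → disk 11 (remaining 4 GB)
f18 (6 GB) → disk 3 (remaining 0 GB)
Final disks: [36,18,7] [30,24,5] [17,41,6] [22,28] [43] [55] [58] [30] [53] [61] [60].

11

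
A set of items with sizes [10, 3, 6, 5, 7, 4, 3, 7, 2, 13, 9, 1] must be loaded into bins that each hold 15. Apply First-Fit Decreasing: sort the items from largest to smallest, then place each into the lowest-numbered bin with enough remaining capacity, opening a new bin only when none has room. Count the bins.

5

Sorted descending: 13, 10, 9, 7, 7, 6, 5, 4, 3, 3, 2, 1.
13 → bin 1 (remaining 2)
10 → bin 2 (remaining 5)
9 → bin 3 (remaining 6)
7 → bin 4 (remaining 8)
7 → bin 4 (remaining 1)
6 → bin 3 (remaining 0)
5 → bin 2 (remaining 0)
4 → bin 5 (remaining 11)
3 → bin 5 (remaining 8)
3 → bin 5 (remaining 5)
2 → bin 1 (remaining 0)
1 → bin 4 (remaining 0)
Final bins: [13,2] [10,5] [9,6] [7,7,1] [4,3,3].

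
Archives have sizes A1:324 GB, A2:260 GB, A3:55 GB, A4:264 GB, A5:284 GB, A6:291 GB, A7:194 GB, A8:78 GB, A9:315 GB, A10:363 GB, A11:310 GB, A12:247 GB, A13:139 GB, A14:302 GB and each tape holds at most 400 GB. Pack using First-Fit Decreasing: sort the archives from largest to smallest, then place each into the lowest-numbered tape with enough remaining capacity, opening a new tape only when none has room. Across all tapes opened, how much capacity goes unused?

Sorted descending: 363, 324, 315, 310, 302, 291, 284, 264, 260, 247, 194, 139, 78, 55.
Put 363 GB in tape 1; 37 GB remain.
Put 324 GB in tape 2; 76 GB remain.
Put 315 GB in tape 3; 85 GB remain.
Put 310 GB in tape 4; 90 GB remain.
Put 302 GB in tape 5; 98 GB remain.
Put 291 GB in tape 6; 109 GB remain.
Put 284 GB in tape 7; 116 GB remain.
Put 264 GB in tape 8; 136 GB remain.
Put 260 GB in tape 9; 140 GB remain.
Put 247 GB in tape 10; 153 GB remain.
Put 194 GB in tape 11; 206 GB remain.
Put 139 GB in tape 9; 1 GB remain.
Put 78 GB in tape 3; 7 GB remain.
Put 55 GB in tape 2; 21 GB remain.
11 tapes × 400 GB = 4400 GB; used 3426 GB; unused 974 GB.

974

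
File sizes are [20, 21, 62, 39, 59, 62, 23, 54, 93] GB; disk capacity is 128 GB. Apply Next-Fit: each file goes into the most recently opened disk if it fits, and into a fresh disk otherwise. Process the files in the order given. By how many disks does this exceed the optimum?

1

Next-Fit: [20,21,62] [39,59] [62,23] [54] [93] → 5 disks.
Total size 433 GB; any packing needs at least ⌈433/128⌉ = 4 disks.
An optimal packing achieves that bound: [93,23] [62,62] [59,54] [39,21,20] → 4 disks.
Excess: 5 − 4 = 1.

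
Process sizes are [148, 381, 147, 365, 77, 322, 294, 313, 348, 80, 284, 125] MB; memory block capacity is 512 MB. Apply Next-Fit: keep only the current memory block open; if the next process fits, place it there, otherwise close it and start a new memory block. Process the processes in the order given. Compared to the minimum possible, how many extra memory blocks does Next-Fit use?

Next-Fit: [148] [381] [147,365] [77,322] [294] [313] [348,80] [284,125] → 8 memory blocks.
7 processes exceed 256 MB (half the capacity), and no two of those can share a memory block, so at least 7 memory blocks are needed.
An optimal packing achieves that bound: [381,125] [365,147] [348,148] [322,80,77] [313] [294] [284] → 7 memory blocks.
Excess: 8 − 7 = 1.

1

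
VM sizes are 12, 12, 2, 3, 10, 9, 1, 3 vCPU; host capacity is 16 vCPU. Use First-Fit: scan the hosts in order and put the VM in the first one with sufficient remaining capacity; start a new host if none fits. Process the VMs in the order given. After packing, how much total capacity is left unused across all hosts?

12

Put 12 vCPU in host 1; 4 vCPU remain.
Put 12 vCPU in host 2; 4 vCPU remain.
Put 2 vCPU in host 1; 2 vCPU remain.
Put 3 vCPU in host 2; 1 vCPU remain.
Put 10 vCPU in host 3; 6 vCPU remain.
Put 9 vCPU in host 4; 7 vCPU remain.
Put 1 vCPU in host 1; 1 vCPU remain.
Put 3 vCPU in host 3; 3 vCPU remain.
4 hosts × 16 vCPU = 64 vCPU; used 52 vCPU; unused 12 vCPU.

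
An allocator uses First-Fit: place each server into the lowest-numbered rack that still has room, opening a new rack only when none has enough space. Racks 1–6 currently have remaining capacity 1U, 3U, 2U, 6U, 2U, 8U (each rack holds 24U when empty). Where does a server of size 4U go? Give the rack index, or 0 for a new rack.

4

Racks with room: rack 4 (6U), rack 6 (8U).
The first with room is rack 4.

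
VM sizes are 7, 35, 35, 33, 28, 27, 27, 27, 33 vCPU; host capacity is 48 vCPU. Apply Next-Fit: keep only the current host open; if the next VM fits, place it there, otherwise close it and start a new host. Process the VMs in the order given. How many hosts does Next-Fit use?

8 hosts

7 vCPU → host 1 (remaining 41 vCPU)
35 vCPU → host 1 (remaining 6 vCPU)
35 vCPU → host 2 (remaining 13 vCPU)
33 vCPU → host 3 (remaining 15 vCPU)
28 vCPU → host 4 (remaining 20 vCPU)
27 vCPU → host 5 (remaining 21 vCPU)
27 vCPU → host 6 (remaining 21 vCPU)
27 vCPU → host 7 (remaining 21 vCPU)
33 vCPU → host 8 (remaining 15 vCPU)
Final hosts: [7,35] [35] [33] [28] [27] [27] [27] [33].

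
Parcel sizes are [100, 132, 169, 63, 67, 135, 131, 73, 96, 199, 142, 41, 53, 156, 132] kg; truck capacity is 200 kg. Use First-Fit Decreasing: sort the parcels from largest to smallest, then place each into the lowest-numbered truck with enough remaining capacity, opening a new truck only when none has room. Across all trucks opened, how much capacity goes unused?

311

Sorted descending: 199, 169, 156, 142, 135, 132, 132, 131, 100, 96, 73, 67, 63, 53, 41.
truck 1: place 199 kg, 1 kg left
truck 2: place 169 kg, 31 kg left
truck 3: place 156 kg, 44 kg left
truck 4: place 142 kg, 58 kg left
truck 5: place 135 kg, 65 kg left
truck 6: place 132 kg, 68 kg left
truck 7: place 132 kg, 68 kg left
truck 8: place 131 kg, 69 kg left
truck 9: place 100 kg, 100 kg left
truck 9: place 96 kg, 4 kg left
truck 10: place 73 kg, 127 kg left
truck 6: place 67 kg, 1 kg left
truck 5: place 63 kg, 2 kg left
truck 4: place 53 kg, 5 kg left
truck 3: place 41 kg, 3 kg left
10 trucks × 200 kg = 2000 kg; used 1689 kg; unused 311 kg.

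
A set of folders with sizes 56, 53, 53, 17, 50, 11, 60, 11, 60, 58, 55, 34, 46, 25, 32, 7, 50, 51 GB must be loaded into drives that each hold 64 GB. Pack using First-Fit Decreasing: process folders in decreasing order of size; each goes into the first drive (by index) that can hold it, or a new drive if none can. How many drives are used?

13

Sorted descending: 60, 60, 58, 56, 55, 53, 53, 51, 50, 50, 46, 34, 32, 25, 17, 11, 11, 7.
Put 60 GB in drive 1; 4 GB remain.
Put 60 GB in drive 2; 4 GB remain.
Put 58 GB in drive 3; 6 GB remain.
Put 56 GB in drive 4; 8 GB remain.
Put 55 GB in drive 5; 9 GB remain.
Put 53 GB in drive 6; 11 GB remain.
Put 53 GB in drive 7; 11 GB remain.
Put 51 GB in drive 8; 13 GB remain.
Put 50 GB in drive 9; 14 GB remain.
Put 50 GB in drive 10; 14 GB remain.
Put 46 GB in drive 11; 18 GB remain.
Put 34 GB in drive 12; 30 GB remain.
Put 32 GB in drive 13; 32 GB remain.
Put 25 GB in drive 12; 5 GB remain.
Put 17 GB in drive 11; 1 GB remain.
Put 11 GB in drive 6; 0 GB remain.
Put 11 GB in drive 7; 0 GB remain.
Put 7 GB in drive 4; 1 GB remain.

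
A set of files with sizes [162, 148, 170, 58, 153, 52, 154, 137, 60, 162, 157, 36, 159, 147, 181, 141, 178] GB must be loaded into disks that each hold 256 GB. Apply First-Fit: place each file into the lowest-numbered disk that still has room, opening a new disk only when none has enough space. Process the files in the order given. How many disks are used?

13

162 GB → disk 1 (remaining 94 GB)
148 GB → disk 2 (remaining 108 GB)
170 GB → disk 3 (remaining 86 GB)
58 GB → disk 1 (remaining 36 GB)
153 GB → disk 4 (remaining 103 GB)
52 GB → disk 2 (remaining 56 GB)
154 GB → disk 5 (remaining 102 GB)
137 GB → disk 6 (remaining 119 GB)
60 GB → disk 3 (remaining 26 GB)
162 GB → disk 7 (remaining 94 GB)
157 GB → disk 8 (remaining 99 GB)
36 GB → disk 1 (remaining 0 GB)
159 GB → disk 9 (remaining 97 GB)
147 GB → disk 10 (remaining 109 GB)
181 GB → disk 11 (remaining 75 GB)
141 GB → disk 12 (remaining 115 GB)
178 GB → disk 13 (remaining 78 GB)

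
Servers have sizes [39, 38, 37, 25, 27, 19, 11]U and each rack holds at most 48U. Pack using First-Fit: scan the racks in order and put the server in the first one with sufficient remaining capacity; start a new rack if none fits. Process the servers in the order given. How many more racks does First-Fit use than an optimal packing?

First-Fit: [39] [38] [37,11] [25,19] [27] → 5 racks.
Total size 196U; any packing needs at least ⌈196/48⌉ = 5 racks.
So 5 is already optimal.

0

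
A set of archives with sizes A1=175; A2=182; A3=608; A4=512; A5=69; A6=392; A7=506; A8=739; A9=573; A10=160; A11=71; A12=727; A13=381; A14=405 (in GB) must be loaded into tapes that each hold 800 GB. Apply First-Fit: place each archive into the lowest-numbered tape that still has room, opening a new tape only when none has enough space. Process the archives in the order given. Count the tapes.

9 tapes

Put A1 (175 GB) in tape 1; 625 GB remain.
Put A2 (182 GB) in tape 1; 443 GB remain.
Put A3 (608 GB) in tape 2; 192 GB remain.
Put A4 (512 GB) in tape 3; 288 GB remain.
Put A5 (69 GB) in tape 1; 374 GB remain.
Put A6 (392 GB) in tape 4; 408 GB remain.
Put A7 (506 GB) in tape 5; 294 GB remain.
Put A8 (739 GB) in tape 6; 61 GB remain.
Put A9 (573 GB) in tape 7; 227 GB remain.
Put A10 (160 GB) in tape 1; 214 GB remain.
Put A11 (71 GB) in tape 1; 143 GB remain.
Put A12 (727 GB) in tape 8; 73 GB remain.
Put A13 (381 GB) in tape 4; 27 GB remain.
Put A14 (405 GB) in tape 9; 395 GB remain.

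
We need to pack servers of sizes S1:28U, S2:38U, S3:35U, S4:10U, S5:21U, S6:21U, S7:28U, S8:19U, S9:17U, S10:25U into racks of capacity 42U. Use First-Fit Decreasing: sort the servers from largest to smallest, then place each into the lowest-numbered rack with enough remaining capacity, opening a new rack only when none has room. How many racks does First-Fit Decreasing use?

7 racks

Sorted descending: 38, 35, 28, 28, 25, 21, 21, 19, 17, 10.
38U → rack 1 (remaining 4U)
35U → rack 2 (remaining 7U)
28U → rack 3 (remaining 14U)
28U → rack 4 (remaining 14U)
25U → rack 5 (remaining 17U)
21U → rack 6 (remaining 21U)
21U → rack 6 (remaining 0U)
19U → rack 7 (remaining 23U)
17U → rack 5 (remaining 0U)
10U → rack 3 (remaining 4U)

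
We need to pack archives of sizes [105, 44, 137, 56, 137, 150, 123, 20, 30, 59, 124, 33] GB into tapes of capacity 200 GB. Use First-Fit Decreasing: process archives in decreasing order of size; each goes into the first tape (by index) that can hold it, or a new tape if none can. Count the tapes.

6 tapes

Sorted descending: 150, 137, 137, 124, 123, 105, 59, 56, 44, 33, 30, 20.
Put 150 GB in tape 1; 50 GB remain.
Put 137 GB in tape 2; 63 GB remain.
Put 137 GB in tape 3; 63 GB remain.
Put 124 GB in tape 4; 76 GB remain.
Put 123 GB in tape 5; 77 GB remain.
Put 105 GB in tape 6; 95 GB remain.
Put 59 GB in tape 2; 4 GB remain.
Put 56 GB in tape 3; 7 GB remain.
Put 44 GB in tape 1; 6 GB remain.
Put 33 GB in tape 4; 43 GB remain.
Put 30 GB in tape 4; 13 GB remain.
Put 20 GB in tape 5; 57 GB remain.
Final tapes: [150,44] [137,59] [137,56] [124,33,30] [123,20] [105].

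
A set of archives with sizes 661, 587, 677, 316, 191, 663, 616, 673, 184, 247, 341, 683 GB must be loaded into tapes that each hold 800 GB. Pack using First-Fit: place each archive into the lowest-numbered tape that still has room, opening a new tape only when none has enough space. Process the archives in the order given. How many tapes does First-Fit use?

9 tapes

Put 661 GB in tape 1; 139 GB remain.
Put 587 GB in tape 2; 213 GB remain.
Put 677 GB in tape 3; 123 GB remain.
Put 316 GB in tape 4; 484 GB remain.
Put 191 GB in tape 2; 22 GB remain.
Put 663 GB in tape 5; 137 GB remain.
Put 616 GB in tape 6; 184 GB remain.
Put 673 GB in tape 7; 127 GB remain.
Put 184 GB in tape 4; 300 GB remain.
Put 247 GB in tape 4; 53 GB remain.
Put 341 GB in tape 8; 459 GB remain.
Put 683 GB in tape 9; 117 GB remain.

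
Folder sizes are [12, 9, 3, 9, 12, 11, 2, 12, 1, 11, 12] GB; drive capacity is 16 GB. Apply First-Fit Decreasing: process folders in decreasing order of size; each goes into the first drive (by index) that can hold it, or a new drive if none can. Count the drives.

8

Sorted descending: 12, 12, 12, 12, 11, 11, 9, 9, 3, 2, 1.
12 GB → drive 1 (remaining 4 GB)
12 GB → drive 2 (remaining 4 GB)
12 GB → drive 3 (remaining 4 GB)
12 GB → drive 4 (remaining 4 GB)
11 GB → drive 5 (remaining 5 GB)
11 GB → drive 6 (remaining 5 GB)
9 GB → drive 7 (remaining 7 GB)
9 GB → drive 8 (remaining 7 GB)
3 GB → drive 1 (remaining 1 GB)
2 GB → drive 2 (remaining 2 GB)
1 GB → drive 1 (remaining 0 GB)
Final drives: [12,3,1] [12,2] [12] [12] [11] [11] [9] [9].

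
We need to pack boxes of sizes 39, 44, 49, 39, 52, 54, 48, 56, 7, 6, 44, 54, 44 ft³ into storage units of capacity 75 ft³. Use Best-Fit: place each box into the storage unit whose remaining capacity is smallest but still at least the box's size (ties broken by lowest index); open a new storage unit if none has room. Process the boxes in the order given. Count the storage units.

11

Put 39 ft³ in storage unit 1; 36 ft³ remain.
Put 44 ft³ in storage unit 2; 31 ft³ remain.
Put 49 ft³ in storage unit 3; 26 ft³ remain.
Put 39 ft³ in storage unit 4; 36 ft³ remain.
Put 52 ft³ in storage unit 5; 23 ft³ remain.
Put 54 ft³ in storage unit 6; 21 ft³ remain.
Put 48 ft³ in storage unit 7; 27 ft³ remain.
Put 56 ft³ in storage unit 8; 19 ft³ remain.
Put 7 ft³ in storage unit 8; 12 ft³ remain.
Put 6 ft³ in storage unit 8; 6 ft³ remain.
Put 44 ft³ in storage unit 9; 31 ft³ remain.
Put 54 ft³ in storage unit 10; 21 ft³ remain.
Put 44 ft³ in storage unit 11; 31 ft³ remain.
Final storage units: [39] [44] [49] [39] [52] [54] [48] [56,7,6] [44] [54] [44].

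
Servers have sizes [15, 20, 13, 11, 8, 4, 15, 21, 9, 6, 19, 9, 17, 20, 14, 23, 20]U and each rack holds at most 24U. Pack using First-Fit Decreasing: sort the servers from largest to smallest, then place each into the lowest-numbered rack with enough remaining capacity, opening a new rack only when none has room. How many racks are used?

11

Sorted descending: 23, 21, 20, 20, 20, 19, 17, 15, 15, 14, 13, 11, 9, 9, 8, 6, 4.
23U → rack 1 (remaining 1U)
21U → rack 2 (remaining 3U)
20U → rack 3 (remaining 4U)
20U → rack 4 (remaining 4U)
20U → rack 5 (remaining 4U)
19U → rack 6 (remaining 5U)
17U → rack 7 (remaining 7U)
15U → rack 8 (remaining 9U)
15U → rack 9 (remaining 9U)
14U → rack 10 (remaining 10U)
13U → rack 11 (remaining 11U)
11U → rack 11 (remaining 0U)
9U → rack 8 (remaining 0U)
9U → rack 9 (remaining 0U)
8U → rack 10 (remaining 2U)
6U → rack 7 (remaining 1U)
4U → rack 3 (remaining 0U)
Final racks: [23] [21] [20,4] [20] [20] [19] [17,6] [15,9] [15,9] [14,8] [13,11].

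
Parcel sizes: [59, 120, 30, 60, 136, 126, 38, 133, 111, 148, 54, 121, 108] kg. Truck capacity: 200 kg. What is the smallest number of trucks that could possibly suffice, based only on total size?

7

Total size = 59 + 120 + 30 + 60 + 136 + 126 + 38 + 133 + 111 + 148 + 54 + 121 + 108 = 1244 kg.
⌈1244 / 200⌉ = 7.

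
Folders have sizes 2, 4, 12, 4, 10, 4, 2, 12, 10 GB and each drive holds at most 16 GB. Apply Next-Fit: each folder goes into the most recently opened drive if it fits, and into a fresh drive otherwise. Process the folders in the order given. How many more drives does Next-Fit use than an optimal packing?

1

Next-Fit: [2,4] [12,4] [10,4,2] [12] [10] → 5 drives.
Total size 60 GB; any packing needs at least ⌈60/16⌉ = 4 drives.
An optimal packing achieves that bound: [12,4] [12,4] [10,4,2] [10,2] → 4 drives.
Excess: 5 − 4 = 1.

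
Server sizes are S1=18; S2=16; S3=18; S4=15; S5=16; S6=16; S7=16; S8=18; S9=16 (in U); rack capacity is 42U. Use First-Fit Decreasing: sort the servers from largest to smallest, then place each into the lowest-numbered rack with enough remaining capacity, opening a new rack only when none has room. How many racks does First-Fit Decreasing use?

5

Sorted descending: 18, 18, 18, 16, 16, 16, 16, 16, 15.
rack 1: place 18U, 24U left
rack 1: place 18U, 6U left
rack 2: place 18U, 24U left
rack 2: place 16U, 8U left
rack 3: place 16U, 26U left
rack 3: place 16U, 10U left
rack 4: place 16U, 26U left
rack 4: place 16U, 10U left
rack 5: place 15U, 27U left
Final racks: [18,18] [18,16] [16,16] [16,16] [15].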